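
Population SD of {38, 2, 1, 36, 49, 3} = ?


Mean = 21.5000
Variance = 396.9167
SD = sqrt(396.9167) = 19.9228

SD = 19.9228


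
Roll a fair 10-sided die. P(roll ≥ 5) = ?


Favorable outcomes (roll ≥ 5): 6
Total outcomes = 10
P = 6/10 = 0.6000

P = 0.6000


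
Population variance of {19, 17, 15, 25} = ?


Mean = 19.0000
Squared deviations: 0, 4.0000, 16.0000, 36.0000
Sum = 56.0000
Variance = 56.0000/4 = 14.0000

Variance = 14.0000


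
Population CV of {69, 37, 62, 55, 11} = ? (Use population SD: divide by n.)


Mean = 46.8000
SD = 20.8269
CV = (20.8269/46.8000)*100 = 44.5019%

CV = 44.5019%


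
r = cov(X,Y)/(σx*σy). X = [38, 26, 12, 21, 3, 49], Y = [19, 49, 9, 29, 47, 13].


Mean X = 24.8333, Mean Y = 27.6667
SD X = 15.355962, SD Y = 15.648926
Cov = -105.222222
r = -105.222222/(15.355962*15.648926) = -0.4379

r = -0.4379


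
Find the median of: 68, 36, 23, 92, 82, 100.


Sorted: 23, 36, 68, 82, 92, 100
n = 6 (even)
Middle values: 68 and 82
Median = (68+82)/2 = 75.0000

Median = 75.0000


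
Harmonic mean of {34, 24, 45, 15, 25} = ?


Sum of reciprocals = 1/34 + 1/24 + 1/45 + 1/15 + 1/25 = 0.199967
HM = 5/0.199967 = 25.0041

HM = 25.0041


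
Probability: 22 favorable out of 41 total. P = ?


P = 22/41 = 0.5366

P = 0.5366


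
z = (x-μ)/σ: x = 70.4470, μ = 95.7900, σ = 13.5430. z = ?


z = (70.4470 - 95.7900)/13.5430
= -25.3430/13.5430
= -1.8713

z = -1.8713


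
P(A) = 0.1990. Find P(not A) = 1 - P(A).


P(not A) = 1 - 0.1990 = 0.8010

P(not A) = 0.8010


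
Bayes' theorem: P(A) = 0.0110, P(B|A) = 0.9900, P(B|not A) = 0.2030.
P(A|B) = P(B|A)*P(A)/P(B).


P(B) = P(B|A)*P(A) + P(B|A')*P(A')
= 0.9900*0.0110 + 0.2030*0.9890
= 0.010890 + 0.200767 = 0.211657
P(A|B) = 0.010890/0.211657 = 0.0515

P(A|B) = 0.0515


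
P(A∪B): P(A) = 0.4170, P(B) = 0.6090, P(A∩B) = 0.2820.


P(A∪B) = 0.4170 + 0.6090 - 0.2820
= 1.0260 - 0.2820
= 0.7440

P(A∪B) = 0.7440


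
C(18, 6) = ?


C(18,6) = 18!/(6! × 12!)
= 6402373705728000/(720 × 479001600)
= 18564

C(18,6) = 18564


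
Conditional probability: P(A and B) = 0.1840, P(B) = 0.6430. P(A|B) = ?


P(A|B) = 0.1840/0.6430 = 0.2862

P(A|B) = 0.2862


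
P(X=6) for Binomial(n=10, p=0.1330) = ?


C(10,6) = 210
p^6 = 5.534901e-06
(1-p)^4 = 0.565036
P = 210 * 5.534901e-06 * 0.565036 = 0.0007

P(X=6) = 0.0007


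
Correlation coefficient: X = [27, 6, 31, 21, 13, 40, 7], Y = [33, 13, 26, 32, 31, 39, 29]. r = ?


Mean X = 20.7143, Mean Y = 29.0000
SD X = 11.840780, SD Y = 7.502381
Cov = 58.285714
r = 58.285714/(11.840780*7.502381) = 0.6561

r = 0.6561


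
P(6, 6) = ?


P(6,6) = 6!/0!
= 720/1
= 720

P(6,6) = 720


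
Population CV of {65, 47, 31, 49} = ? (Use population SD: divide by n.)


Mean = 48.0000
SD = 12.0416
CV = (12.0416/48.0000)*100 = 25.0867%

CV = 25.0867%


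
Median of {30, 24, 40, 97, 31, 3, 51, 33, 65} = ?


Sorted: 3, 24, 30, 31, 33, 40, 51, 65, 97
n = 9 (odd)
Middle value = 33

Median = 33


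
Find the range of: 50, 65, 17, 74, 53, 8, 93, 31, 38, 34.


Max = 93, Min = 8
Range = 93 - 8 = 85

Range = 85


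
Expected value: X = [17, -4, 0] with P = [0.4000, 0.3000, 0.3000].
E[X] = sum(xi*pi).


E[X] = 17*0.4000 - 4*0.3000 + 0*0.3000
= 6.8000 - 1.2000 + 0
= 5.6000

E[X] = 5.6000


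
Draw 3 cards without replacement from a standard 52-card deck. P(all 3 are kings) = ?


P(all kings) = (4/52) × (3/51) × (2/50)
= 0.0002

P = 0.0002


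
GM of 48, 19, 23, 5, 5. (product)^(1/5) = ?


Product = 48 × 19 × 23 × 5 × 5 = 524400
GM = 524400^(1/5) = 13.9294

GM = 13.9294


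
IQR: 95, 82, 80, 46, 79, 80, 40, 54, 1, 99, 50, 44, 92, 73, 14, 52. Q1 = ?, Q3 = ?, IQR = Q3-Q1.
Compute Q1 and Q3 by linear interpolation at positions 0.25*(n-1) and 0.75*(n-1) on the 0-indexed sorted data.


Sorted: 1, 14, 40, 44, 46, 50, 52, 54, 73, 79, 80, 80, 82, 92, 95, 99
Q1 (25th %ile) = 45.5000
Q3 (75th %ile) = 80.5000
IQR = 80.5000 - 45.5000 = 35.0000

IQR = 35.0000


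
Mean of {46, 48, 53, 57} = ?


Sum = 46 + 48 + 53 + 57 = 204
n = 4
Mean = 204/4 = 51.0000

Mean = 51.0000


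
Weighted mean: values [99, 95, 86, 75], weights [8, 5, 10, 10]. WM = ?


Numerator = 99*8 + 95*5 + 86*10 + 75*10 = 2877
Denominator = 8 + 5 + 10 + 10 = 33
WM = 2877/33 = 87.1818

WM = 87.1818


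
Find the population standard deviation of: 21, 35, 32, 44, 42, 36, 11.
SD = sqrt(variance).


Mean = 31.5714
Variance = 118.5306
SD = sqrt(118.5306) = 10.8872

SD = 10.8872


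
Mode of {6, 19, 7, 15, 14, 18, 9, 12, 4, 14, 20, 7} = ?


Frequencies: 4:1, 6:1, 7:2, 9:1, 12:1, 14:2, 15:1, 18:1, 19:1, 20:1
Max frequency = 2
Mode = 7, 14

Mode = 7, 14


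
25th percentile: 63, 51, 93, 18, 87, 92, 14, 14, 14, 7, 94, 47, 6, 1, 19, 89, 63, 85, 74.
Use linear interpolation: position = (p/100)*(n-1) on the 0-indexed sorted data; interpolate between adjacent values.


Sorted: 1, 6, 7, 14, 14, 14, 18, 19, 47, 51, 63, 63, 74, 85, 87, 89, 92, 93, 94
n = 19
Index = 25/100 * 18 = 4.5000
Lower = data[4] = 14, Upper = data[5] = 14
P25 = 14 + 0.5000*(0) = 14.0000

P25 = 14.0000


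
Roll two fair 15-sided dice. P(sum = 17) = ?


Total outcomes = 15×15 = 225
Favorable (sum = 17): 14
P = 14/225 = 0.0622

P = 0.0622


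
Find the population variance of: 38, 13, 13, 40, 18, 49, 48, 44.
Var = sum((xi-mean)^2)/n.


Mean = 32.8750
Squared deviations: 26.2656, 395.0156, 395.0156, 50.7656, 221.2656, 260.0156, 228.7656, 123.7656
Sum = 1700.8750
Variance = 1700.8750/8 = 212.6094

Variance = 212.6094


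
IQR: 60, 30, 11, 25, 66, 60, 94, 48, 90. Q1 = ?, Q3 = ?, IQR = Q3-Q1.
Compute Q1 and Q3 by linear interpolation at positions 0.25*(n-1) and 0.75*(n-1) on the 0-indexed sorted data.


Sorted: 11, 25, 30, 48, 60, 60, 66, 90, 94
Q1 (25th %ile) = 30.0000
Q3 (75th %ile) = 66.0000
IQR = 66.0000 - 30.0000 = 36.0000

IQR = 36.0000


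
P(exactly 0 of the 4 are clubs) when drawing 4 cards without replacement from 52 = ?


Hypergeometric: P(X=0) = C(13,0)·C(39,4) / C(52,4)
= 1 × 82251 / 270725
= 82251/270725 = 0.3038

P = 0.3038


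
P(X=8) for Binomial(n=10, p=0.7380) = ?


C(10,8) = 45
p^8 = 0.087994
(1-p)^2 = 0.068644
P = 45 * 0.087994 * 0.068644 = 0.2718

P(X=8) = 0.2718


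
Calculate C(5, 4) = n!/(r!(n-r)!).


C(5,4) = 5!/(4! × 1!)
= 120/(24 × 1)
= 5

C(5,4) = 5


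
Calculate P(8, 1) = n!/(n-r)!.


P(8,1) = 8!/7!
= 40320/5040
= 8

P(8,1) = 8


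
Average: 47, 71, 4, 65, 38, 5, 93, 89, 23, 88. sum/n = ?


Sum = 47 + 71 + 4 + 65 + 38 + 5 + 93 + 89 + 23 + 88 = 523
n = 10
Mean = 523/10 = 52.3000

Mean = 52.3000


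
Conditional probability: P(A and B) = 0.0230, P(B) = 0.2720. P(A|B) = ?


P(A|B) = 0.0230/0.2720 = 0.0846

P(A|B) = 0.0846


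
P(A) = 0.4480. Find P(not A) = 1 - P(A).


P(not A) = 1 - 0.4480 = 0.5520

P(not A) = 0.5520


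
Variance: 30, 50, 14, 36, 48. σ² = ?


Mean = 35.6000
Squared deviations: 31.3600, 207.3600, 466.5600, 0.1600, 153.7600
Sum = 859.2000
Variance = 859.2000/5 = 171.8400

Variance = 171.8400


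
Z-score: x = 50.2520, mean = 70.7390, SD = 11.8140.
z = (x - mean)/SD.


z = (50.2520 - 70.7390)/11.8140
= -20.4870/11.8140
= -1.7341

z = -1.7341


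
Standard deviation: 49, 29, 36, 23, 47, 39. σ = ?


Mean = 37.1667
Variance = 84.8056
SD = sqrt(84.8056) = 9.2090

SD = 9.2090


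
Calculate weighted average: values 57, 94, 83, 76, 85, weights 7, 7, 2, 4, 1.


Numerator = 57*7 + 94*7 + 83*2 + 76*4 + 85*1 = 1612
Denominator = 7 + 7 + 2 + 4 + 1 = 21
WM = 1612/21 = 76.7619

WM = 76.7619


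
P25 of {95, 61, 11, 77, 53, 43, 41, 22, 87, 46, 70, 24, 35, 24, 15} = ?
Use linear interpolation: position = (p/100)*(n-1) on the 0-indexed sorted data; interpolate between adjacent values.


Sorted: 11, 15, 22, 24, 24, 35, 41, 43, 46, 53, 61, 70, 77, 87, 95
n = 15
Index = 25/100 * 14 = 3.5000
Lower = data[3] = 24, Upper = data[4] = 24
P25 = 24 + 0.5000*(0) = 24.0000

P25 = 24.0000


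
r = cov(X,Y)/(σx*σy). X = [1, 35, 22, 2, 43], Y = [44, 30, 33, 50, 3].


Mean X = 20.6000, Mean Y = 32.0000
SD X = 16.977632, SD Y = 16.211107
Cov = -249.400000
r = -249.400000/(16.977632*16.211107) = -0.9062

r = -0.9062


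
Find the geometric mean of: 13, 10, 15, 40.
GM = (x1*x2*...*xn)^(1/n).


Product = 13 × 10 × 15 × 40 = 78000
GM = 78000^(1/4) = 16.7118

GM = 16.7118


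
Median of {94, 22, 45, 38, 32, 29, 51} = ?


Sorted: 22, 29, 32, 38, 45, 51, 94
n = 7 (odd)
Middle value = 38

Median = 38


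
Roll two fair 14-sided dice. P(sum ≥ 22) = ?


Total outcomes = 14×14 = 196
Favorable (sum ≥ 22): 28
P = 28/196 = 0.1429

P = 0.1429


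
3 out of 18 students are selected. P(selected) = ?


P = 3/18 = 0.1667

P = 0.1667


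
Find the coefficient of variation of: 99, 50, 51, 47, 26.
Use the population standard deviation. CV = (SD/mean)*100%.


Mean = 54.6000
SD = 24.0050
CV = (24.0050/54.6000)*100 = 43.9652%

CV = 43.9652%


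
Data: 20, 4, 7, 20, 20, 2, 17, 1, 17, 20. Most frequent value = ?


Frequencies: 1:1, 2:1, 4:1, 7:1, 17:2, 20:4
Max frequency = 4
Mode = 20

Mode = 20


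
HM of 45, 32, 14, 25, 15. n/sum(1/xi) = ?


Sum of reciprocals = 1/45 + 1/32 + 1/14 + 1/25 + 1/15 = 0.231567
HM = 5/0.231567 = 21.5920

HM = 21.5920


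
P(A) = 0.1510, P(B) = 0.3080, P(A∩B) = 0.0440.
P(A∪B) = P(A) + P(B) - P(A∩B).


P(A∪B) = 0.1510 + 0.3080 - 0.0440
= 0.4590 - 0.0440
= 0.4150

P(A∪B) = 0.4150


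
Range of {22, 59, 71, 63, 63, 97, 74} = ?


Max = 97, Min = 22
Range = 97 - 22 = 75

Range = 75


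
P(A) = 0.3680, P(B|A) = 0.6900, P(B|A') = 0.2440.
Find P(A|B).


P(B) = P(B|A)*P(A) + P(B|A')*P(A')
= 0.6900*0.3680 + 0.2440*0.6320
= 0.253920 + 0.154208 = 0.408128
P(A|B) = 0.253920/0.408128 = 0.6222

P(A|B) = 0.6222


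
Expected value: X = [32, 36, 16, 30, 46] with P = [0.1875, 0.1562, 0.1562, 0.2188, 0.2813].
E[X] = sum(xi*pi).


E[X] = 32*0.1875 + 36*0.1562 + 16*0.1562 + 30*0.2188 + 46*0.2813
= 6.0000 + 5.6232 + 2.4992 + 6.5640 + 12.9398
= 33.6262

E[X] = 33.6262


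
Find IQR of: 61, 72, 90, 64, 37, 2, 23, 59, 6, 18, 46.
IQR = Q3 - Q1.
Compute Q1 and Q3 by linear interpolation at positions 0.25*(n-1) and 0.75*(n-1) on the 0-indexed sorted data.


Sorted: 2, 6, 18, 23, 37, 46, 59, 61, 64, 72, 90
Q1 (25th %ile) = 20.5000
Q3 (75th %ile) = 62.5000
IQR = 62.5000 - 20.5000 = 42.0000

IQR = 42.0000


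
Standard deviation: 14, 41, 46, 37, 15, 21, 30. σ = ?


Mean = 29.1429
Variance = 140.4082
SD = sqrt(140.4082) = 11.8494

SD = 11.8494


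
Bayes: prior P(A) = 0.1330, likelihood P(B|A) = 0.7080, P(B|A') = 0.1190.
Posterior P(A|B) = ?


P(B) = P(B|A)*P(A) + P(B|A')*P(A')
= 0.7080*0.1330 + 0.1190*0.8670
= 0.094164 + 0.103173 = 0.197337
P(A|B) = 0.094164/0.197337 = 0.4772

P(A|B) = 0.4772


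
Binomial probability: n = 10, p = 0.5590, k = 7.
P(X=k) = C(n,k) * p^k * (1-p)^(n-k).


C(10,7) = 120
p^7 = 0.017056
(1-p)^3 = 0.085766
P = 120 * 0.017056 * 0.085766 = 0.1755

P(X=7) = 0.1755


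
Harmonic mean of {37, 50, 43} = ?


Sum of reciprocals = 1/37 + 1/50 + 1/43 = 0.070283
HM = 3/0.070283 = 42.6847

HM = 42.6847


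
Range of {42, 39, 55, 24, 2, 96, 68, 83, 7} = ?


Max = 96, Min = 2
Range = 96 - 2 = 94

Range = 94


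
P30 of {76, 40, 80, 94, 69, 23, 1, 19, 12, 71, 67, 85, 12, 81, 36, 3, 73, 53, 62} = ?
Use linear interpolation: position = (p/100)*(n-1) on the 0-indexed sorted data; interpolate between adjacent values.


Sorted: 1, 3, 12, 12, 19, 23, 36, 40, 53, 62, 67, 69, 71, 73, 76, 80, 81, 85, 94
n = 19
Index = 30/100 * 18 = 5.4000
Lower = data[5] = 23, Upper = data[6] = 36
P30 = 23 + 0.4000*(13) = 28.2000

P30 = 28.2000


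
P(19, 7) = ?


P(19,7) = 19!/12!
= 121645100408832000/479001600
= 253955520

P(19,7) = 253955520


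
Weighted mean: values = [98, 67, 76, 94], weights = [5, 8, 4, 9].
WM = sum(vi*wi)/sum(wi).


Numerator = 98*5 + 67*8 + 76*4 + 94*9 = 2176
Denominator = 5 + 8 + 4 + 9 = 26
WM = 2176/26 = 83.6923

WM = 83.6923


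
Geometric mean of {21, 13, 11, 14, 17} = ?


Product = 21 × 13 × 11 × 14 × 17 = 714714
GM = 714714^(1/5) = 14.8193

GM = 14.8193


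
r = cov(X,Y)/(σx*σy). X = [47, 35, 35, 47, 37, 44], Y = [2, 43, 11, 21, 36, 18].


Mean X = 40.8333, Mean Y = 21.8333
SD X = 5.304610, SD Y = 13.993054
Cov = -42.361111
r = -42.361111/(5.304610*13.993054) = -0.5707

r = -0.5707


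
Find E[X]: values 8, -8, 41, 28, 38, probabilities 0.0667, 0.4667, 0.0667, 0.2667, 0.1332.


E[X] = 8*0.0667 - 8*0.4667 + 41*0.0667 + 28*0.2667 + 38*0.1332
= 0.5336 - 3.7336 + 2.7347 + 7.4676 + 5.0616
= 12.0639

E[X] = 12.0639


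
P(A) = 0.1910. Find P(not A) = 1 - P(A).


P(not A) = 1 - 0.1910 = 0.8090

P(not A) = 0.8090


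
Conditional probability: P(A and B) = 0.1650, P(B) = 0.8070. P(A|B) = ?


P(A|B) = 0.1650/0.8070 = 0.2045

P(A|B) = 0.2045


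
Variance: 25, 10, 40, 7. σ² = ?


Mean = 20.5000
Squared deviations: 20.2500, 110.2500, 380.2500, 182.2500
Sum = 693.0000
Variance = 693.0000/4 = 173.2500

Variance = 173.2500


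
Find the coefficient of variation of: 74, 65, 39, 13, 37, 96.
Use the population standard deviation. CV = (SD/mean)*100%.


Mean = 54.0000
SD = 27.3252
CV = (27.3252/54.0000)*100 = 50.6022%

CV = 50.6022%


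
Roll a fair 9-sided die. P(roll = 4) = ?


Favorable outcomes (roll = 4): 1
Total outcomes = 9
P = 1/9 = 0.1111

P = 0.1111


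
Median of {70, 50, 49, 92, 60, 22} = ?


Sorted: 22, 49, 50, 60, 70, 92
n = 6 (even)
Middle values: 50 and 60
Median = (50+60)/2 = 55.0000

Median = 55.0000


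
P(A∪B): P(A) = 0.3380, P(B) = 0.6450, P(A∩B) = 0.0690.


P(A∪B) = 0.3380 + 0.6450 - 0.0690
= 0.9830 - 0.0690
= 0.9140

P(A∪B) = 0.9140


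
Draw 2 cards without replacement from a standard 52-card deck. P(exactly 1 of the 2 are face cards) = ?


Hypergeometric: P(X=1) = C(12,1)·C(40,1) / C(52,2)
= 12 × 40 / 1326
= 480/1326 = 0.3620

P = 0.3620


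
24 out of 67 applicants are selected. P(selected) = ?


P = 24/67 = 0.3582

P = 0.3582


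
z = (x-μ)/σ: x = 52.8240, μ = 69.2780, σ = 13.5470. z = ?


z = (52.8240 - 69.2780)/13.5470
= -16.4540/13.5470
= -1.2146

z = -1.2146


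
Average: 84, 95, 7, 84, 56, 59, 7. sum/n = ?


Sum = 84 + 95 + 7 + 84 + 56 + 59 + 7 = 392
n = 7
Mean = 392/7 = 56.0000

Mean = 56.0000


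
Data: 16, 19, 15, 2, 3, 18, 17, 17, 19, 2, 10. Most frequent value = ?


Frequencies: 2:2, 3:1, 10:1, 15:1, 16:1, 17:2, 18:1, 19:2
Max frequency = 2
Mode = 2, 17, 19

Mode = 2, 17, 19


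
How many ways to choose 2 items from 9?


C(9,2) = 9!/(2! × 7!)
= 362880/(2 × 5040)
= 36

C(9,2) = 36


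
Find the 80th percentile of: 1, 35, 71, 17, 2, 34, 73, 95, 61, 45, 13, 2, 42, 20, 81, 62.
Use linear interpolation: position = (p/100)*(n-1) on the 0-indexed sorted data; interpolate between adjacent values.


Sorted: 1, 2, 2, 13, 17, 20, 34, 35, 42, 45, 61, 62, 71, 73, 81, 95
n = 16
Index = 80/100 * 15 = 12.0000
Lower = data[12] = 71, Upper = data[13] = 73
P80 = 71 + 0*(2) = 71.0000

P80 = 71.0000


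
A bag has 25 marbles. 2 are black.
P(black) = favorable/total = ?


P = 2/25 = 0.0800

P = 0.0800


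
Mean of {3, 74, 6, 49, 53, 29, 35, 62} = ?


Sum = 3 + 74 + 6 + 49 + 53 + 29 + 35 + 62 = 311
n = 8
Mean = 311/8 = 38.8750

Mean = 38.8750


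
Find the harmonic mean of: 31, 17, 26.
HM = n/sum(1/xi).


Sum of reciprocals = 1/31 + 1/17 + 1/26 = 0.129543
HM = 3/0.129543 = 23.1583

HM = 23.1583


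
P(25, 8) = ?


P(25,8) = 25!/17!
= 15511210043330985984000000/355687428096000
= 43609104000

P(25,8) = 43609104000


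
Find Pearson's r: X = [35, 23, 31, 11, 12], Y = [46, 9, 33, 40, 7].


Mean X = 22.4000, Mean Y = 27.0000
SD X = 9.707729, SD Y = 16.062378
Cov = 68.000000
r = 68.000000/(9.707729*16.062378) = 0.4361

r = 0.4361


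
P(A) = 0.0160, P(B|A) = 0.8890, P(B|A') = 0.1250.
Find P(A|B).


P(B) = P(B|A)*P(A) + P(B|A')*P(A')
= 0.8890*0.0160 + 0.1250*0.9840
= 0.014224 + 0.123000 = 0.137224
P(A|B) = 0.014224/0.137224 = 0.1037

P(A|B) = 0.1037


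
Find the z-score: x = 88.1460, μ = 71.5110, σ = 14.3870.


z = (88.1460 - 71.5110)/14.3870
= 16.6350/14.3870
= 1.1563

z = 1.1563


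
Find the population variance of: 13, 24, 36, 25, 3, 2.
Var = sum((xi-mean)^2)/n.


Mean = 17.1667
Squared deviations: 17.3611, 46.6944, 354.6944, 61.3611, 200.6944, 230.0278
Sum = 910.8333
Variance = 910.8333/6 = 151.8056

Variance = 151.8056


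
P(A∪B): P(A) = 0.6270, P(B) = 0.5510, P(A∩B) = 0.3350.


P(A∪B) = 0.6270 + 0.5510 - 0.3350
= 1.1780 - 0.3350
= 0.8430

P(A∪B) = 0.8430


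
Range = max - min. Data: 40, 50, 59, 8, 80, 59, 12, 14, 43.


Max = 80, Min = 8
Range = 80 - 8 = 72

Range = 72


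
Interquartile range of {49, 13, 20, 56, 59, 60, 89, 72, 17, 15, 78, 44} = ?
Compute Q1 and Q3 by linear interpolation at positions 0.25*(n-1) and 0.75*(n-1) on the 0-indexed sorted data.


Sorted: 13, 15, 17, 20, 44, 49, 56, 59, 60, 72, 78, 89
Q1 (25th %ile) = 19.2500
Q3 (75th %ile) = 63.0000
IQR = 63.0000 - 19.2500 = 43.7500

IQR = 43.7500


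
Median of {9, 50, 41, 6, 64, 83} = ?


Sorted: 6, 9, 41, 50, 64, 83
n = 6 (even)
Middle values: 41 and 50
Median = (41+50)/2 = 45.5000

Median = 45.5000


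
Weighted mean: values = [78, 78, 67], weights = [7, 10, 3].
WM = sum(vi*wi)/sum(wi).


Numerator = 78*7 + 78*10 + 67*3 = 1527
Denominator = 7 + 10 + 3 = 20
WM = 1527/20 = 76.3500

WM = 76.3500


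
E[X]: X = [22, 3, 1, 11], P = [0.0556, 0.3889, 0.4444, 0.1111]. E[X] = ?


E[X] = 22*0.0556 + 3*0.3889 + 1*0.4444 + 11*0.1111
= 1.2232 + 1.1667 + 0.4444 + 1.2221
= 4.0564

E[X] = 4.0564


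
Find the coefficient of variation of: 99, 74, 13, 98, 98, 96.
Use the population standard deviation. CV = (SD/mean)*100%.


Mean = 79.6667
SD = 31.0627
CV = (31.0627/79.6667)*100 = 38.9908%

CV = 38.9908%


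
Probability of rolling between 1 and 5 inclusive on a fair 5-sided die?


Favorable outcomes (1 ≤ roll ≤ 5): 5
Total outcomes = 5
P = 5/5 = 1.0000

P = 1.0000


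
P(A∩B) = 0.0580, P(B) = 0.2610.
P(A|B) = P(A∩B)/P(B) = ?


P(A|B) = 0.0580/0.2610 = 0.2222

P(A|B) = 0.2222


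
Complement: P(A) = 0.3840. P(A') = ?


P(not A) = 1 - 0.3840 = 0.6160

P(not A) = 0.6160


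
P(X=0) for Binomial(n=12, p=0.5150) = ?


C(12,0) = 1
p^0 = 1.000000
(1-p)^12 = 0.000169
P = 1 * 1.000000 * 0.000169 = 0.0002

P(X=0) = 0.0002


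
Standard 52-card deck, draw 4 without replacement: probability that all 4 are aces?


P(all aces) = (4/52) × (3/51) × (2/50) × (1/49)
= 3.6938e-06

P = 3.6938e-06


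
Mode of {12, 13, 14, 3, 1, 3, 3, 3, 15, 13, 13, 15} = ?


Frequencies: 1:1, 3:4, 12:1, 13:3, 14:1, 15:2
Max frequency = 4
Mode = 3

Mode = 3


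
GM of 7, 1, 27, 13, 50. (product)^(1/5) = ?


Product = 7 × 1 × 27 × 13 × 50 = 122850
GM = 122850^(1/5) = 10.4202

GM = 10.4202


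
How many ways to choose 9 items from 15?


C(15,9) = 15!/(9! × 6!)
= 1307674368000/(362880 × 720)
= 5005

C(15,9) = 5005


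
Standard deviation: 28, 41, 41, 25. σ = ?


Mean = 33.7500
Variance = 53.6875
SD = sqrt(53.6875) = 7.3272

SD = 7.3272


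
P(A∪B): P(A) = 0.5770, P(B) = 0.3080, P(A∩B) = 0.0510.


P(A∪B) = 0.5770 + 0.3080 - 0.0510
= 0.8850 - 0.0510
= 0.8340

P(A∪B) = 0.8340


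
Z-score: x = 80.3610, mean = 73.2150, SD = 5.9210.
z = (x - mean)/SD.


z = (80.3610 - 73.2150)/5.9210
= 7.1460/5.9210
= 1.2069

z = 1.2069


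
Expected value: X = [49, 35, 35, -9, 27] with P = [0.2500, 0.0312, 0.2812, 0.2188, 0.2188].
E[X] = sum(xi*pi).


E[X] = 49*0.2500 + 35*0.0312 + 35*0.2812 - 9*0.2188 + 27*0.2188
= 12.2500 + 1.0920 + 9.8420 - 1.9692 + 5.9076
= 27.1224

E[X] = 27.1224


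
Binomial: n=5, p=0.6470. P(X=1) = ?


C(5,1) = 5
p^1 = 0.647000
(1-p)^4 = 0.015527
P = 5 * 0.647000 * 0.015527 = 0.0502

P(X=1) = 0.0502


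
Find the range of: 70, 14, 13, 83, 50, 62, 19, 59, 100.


Max = 100, Min = 13
Range = 100 - 13 = 87

Range = 87


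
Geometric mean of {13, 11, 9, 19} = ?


Product = 13 × 11 × 9 × 19 = 24453
GM = 24453^(1/4) = 12.5050

GM = 12.5050


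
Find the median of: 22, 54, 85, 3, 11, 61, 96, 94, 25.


Sorted: 3, 11, 22, 25, 54, 61, 85, 94, 96
n = 9 (odd)
Middle value = 54

Median = 54


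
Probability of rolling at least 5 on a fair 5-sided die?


Favorable outcomes (roll ≥ 5): 1
Total outcomes = 5
P = 1/5 = 0.2000

P = 0.2000


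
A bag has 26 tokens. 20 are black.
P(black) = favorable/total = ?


P = 20/26 = 0.7692

P = 0.7692


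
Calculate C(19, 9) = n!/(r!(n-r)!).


C(19,9) = 19!/(9! × 10!)
= 121645100408832000/(362880 × 3628800)
= 92378

C(19,9) = 92378


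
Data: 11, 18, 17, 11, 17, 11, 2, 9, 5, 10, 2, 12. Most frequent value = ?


Frequencies: 2:2, 5:1, 9:1, 10:1, 11:3, 12:1, 17:2, 18:1
Max frequency = 3
Mode = 11

Mode = 11


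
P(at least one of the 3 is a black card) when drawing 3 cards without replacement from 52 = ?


P(at least one) = 1 - P(none)
P(none) = (26/52) × (25/51) × (24/50) = 0.117647
P(at least one) = 1 - 0.117647 = 0.8824

P = 0.8824


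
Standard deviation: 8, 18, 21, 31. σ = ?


Mean = 19.5000
Variance = 67.2500
SD = sqrt(67.2500) = 8.2006

SD = 8.2006


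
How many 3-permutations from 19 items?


P(19,3) = 19!/16!
= 121645100408832000/20922789888000
= 5814

P(19,3) = 5814


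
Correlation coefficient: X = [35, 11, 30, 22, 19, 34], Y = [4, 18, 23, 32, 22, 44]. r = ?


Mean X = 25.1667, Mean Y = 23.8333
SD X = 8.629729, SD Y = 12.280291
Cov = 7.861111
r = 7.861111/(8.629729*12.280291) = 0.0742

r = 0.0742


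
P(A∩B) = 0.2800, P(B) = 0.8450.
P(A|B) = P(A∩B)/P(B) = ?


P(A|B) = 0.2800/0.8450 = 0.3314

P(A|B) = 0.3314


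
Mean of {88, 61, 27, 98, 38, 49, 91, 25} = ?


Sum = 88 + 61 + 27 + 98 + 38 + 49 + 91 + 25 = 477
n = 8
Mean = 477/8 = 59.6250

Mean = 59.6250


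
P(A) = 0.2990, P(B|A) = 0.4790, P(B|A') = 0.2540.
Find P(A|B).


P(B) = P(B|A)*P(A) + P(B|A')*P(A')
= 0.4790*0.2990 + 0.2540*0.7010
= 0.143221 + 0.178054 = 0.321275
P(A|B) = 0.143221/0.321275 = 0.4458

P(A|B) = 0.4458


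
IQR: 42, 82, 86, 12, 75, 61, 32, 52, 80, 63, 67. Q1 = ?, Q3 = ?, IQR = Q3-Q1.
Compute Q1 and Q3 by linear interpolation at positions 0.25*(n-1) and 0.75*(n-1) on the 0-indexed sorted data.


Sorted: 12, 32, 42, 52, 61, 63, 67, 75, 80, 82, 86
Q1 (25th %ile) = 47.0000
Q3 (75th %ile) = 77.5000
IQR = 77.5000 - 47.0000 = 30.5000

IQR = 30.5000


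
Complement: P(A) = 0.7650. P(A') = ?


P(not A) = 1 - 0.7650 = 0.2350

P(not A) = 0.2350


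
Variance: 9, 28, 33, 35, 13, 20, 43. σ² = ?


Mean = 25.8571
Squared deviations: 284.1633, 4.5918, 51.0204, 83.5918, 165.3061, 34.3061, 293.8776
Sum = 916.8571
Variance = 916.8571/7 = 130.9796

Variance = 130.9796


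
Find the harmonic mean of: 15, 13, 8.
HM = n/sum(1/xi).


Sum of reciprocals = 1/15 + 1/13 + 1/8 = 0.268590
HM = 3/0.268590 = 11.1695

HM = 11.1695


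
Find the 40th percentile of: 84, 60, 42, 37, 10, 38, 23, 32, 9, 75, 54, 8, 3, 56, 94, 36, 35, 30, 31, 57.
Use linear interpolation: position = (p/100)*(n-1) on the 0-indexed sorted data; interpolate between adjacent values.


Sorted: 3, 8, 9, 10, 23, 30, 31, 32, 35, 36, 37, 38, 42, 54, 56, 57, 60, 75, 84, 94
n = 20
Index = 40/100 * 19 = 7.6000
Lower = data[7] = 32, Upper = data[8] = 35
P40 = 32 + 0.6000*(3) = 33.8000

P40 = 33.8000


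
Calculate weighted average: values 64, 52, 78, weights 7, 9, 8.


Numerator = 64*7 + 52*9 + 78*8 = 1540
Denominator = 7 + 9 + 8 = 24
WM = 1540/24 = 64.1667

WM = 64.1667


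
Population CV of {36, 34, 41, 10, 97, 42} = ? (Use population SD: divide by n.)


Mean = 43.3333
SD = 26.2657
CV = (26.2657/43.3333)*100 = 60.6132%

CV = 60.6132%


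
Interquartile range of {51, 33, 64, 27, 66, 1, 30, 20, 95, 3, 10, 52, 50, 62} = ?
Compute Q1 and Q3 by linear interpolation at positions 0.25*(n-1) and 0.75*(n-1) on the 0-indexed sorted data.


Sorted: 1, 3, 10, 20, 27, 30, 33, 50, 51, 52, 62, 64, 66, 95
Q1 (25th %ile) = 21.7500
Q3 (75th %ile) = 59.5000
IQR = 59.5000 - 21.7500 = 37.7500

IQR = 37.7500


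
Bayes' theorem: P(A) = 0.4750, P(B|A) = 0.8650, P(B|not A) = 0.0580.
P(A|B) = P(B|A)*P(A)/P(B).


P(B) = P(B|A)*P(A) + P(B|A')*P(A')
= 0.8650*0.4750 + 0.0580*0.5250
= 0.410875 + 0.030450 = 0.441325
P(A|B) = 0.410875/0.441325 = 0.9310

P(A|B) = 0.9310


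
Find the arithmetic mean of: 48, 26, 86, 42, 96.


Sum = 48 + 26 + 86 + 42 + 96 = 298
n = 5
Mean = 298/5 = 59.6000

Mean = 59.6000


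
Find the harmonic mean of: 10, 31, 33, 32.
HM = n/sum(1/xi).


Sum of reciprocals = 1/10 + 1/31 + 1/33 + 1/32 = 0.193811
HM = 4/0.193811 = 20.6387

HM = 20.6387


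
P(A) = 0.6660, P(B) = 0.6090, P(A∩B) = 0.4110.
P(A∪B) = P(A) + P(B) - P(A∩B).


P(A∪B) = 0.6660 + 0.6090 - 0.4110
= 1.2750 - 0.4110
= 0.8640

P(A∪B) = 0.8640


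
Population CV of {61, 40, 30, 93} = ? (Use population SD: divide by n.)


Mean = 56.0000
SD = 24.1143
CV = (24.1143/56.0000)*100 = 43.0613%

CV = 43.0613%


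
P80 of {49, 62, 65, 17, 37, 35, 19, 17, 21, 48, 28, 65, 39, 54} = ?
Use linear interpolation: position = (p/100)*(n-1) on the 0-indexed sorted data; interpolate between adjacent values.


Sorted: 17, 17, 19, 21, 28, 35, 37, 39, 48, 49, 54, 62, 65, 65
n = 14
Index = 80/100 * 13 = 10.4000
Lower = data[10] = 54, Upper = data[11] = 62
P80 = 54 + 0.4000*(8) = 57.2000

P80 = 57.2000


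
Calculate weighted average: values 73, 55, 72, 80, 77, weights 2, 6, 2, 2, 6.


Numerator = 73*2 + 55*6 + 72*2 + 80*2 + 77*6 = 1242
Denominator = 2 + 6 + 2 + 2 + 6 = 18
WM = 1242/18 = 69.0000

WM = 69.0000


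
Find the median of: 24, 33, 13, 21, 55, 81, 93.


Sorted: 13, 21, 24, 33, 55, 81, 93
n = 7 (odd)
Middle value = 33

Median = 33


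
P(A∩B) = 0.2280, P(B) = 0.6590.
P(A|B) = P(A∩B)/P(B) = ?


P(A|B) = 0.2280/0.6590 = 0.3460

P(A|B) = 0.3460


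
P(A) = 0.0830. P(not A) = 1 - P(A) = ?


P(not A) = 1 - 0.0830 = 0.9170

P(not A) = 0.9170


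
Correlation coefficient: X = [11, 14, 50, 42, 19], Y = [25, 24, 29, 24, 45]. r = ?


Mean X = 27.2000, Mean Y = 29.4000
SD X = 15.765786, SD Y = 8.014986
Cov = -14.880000
r = -14.880000/(15.765786*8.014986) = -0.1178

r = -0.1178


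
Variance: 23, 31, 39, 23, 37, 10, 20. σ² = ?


Mean = 26.1429
Squared deviations: 9.8776, 23.5918, 165.3061, 9.8776, 117.8776, 260.5918, 37.7347
Sum = 624.8571
Variance = 624.8571/7 = 89.2653

Variance = 89.2653


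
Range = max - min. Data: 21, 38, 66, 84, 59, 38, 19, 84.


Max = 84, Min = 19
Range = 84 - 19 = 65

Range = 65


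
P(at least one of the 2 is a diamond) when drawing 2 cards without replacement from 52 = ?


P(at least one) = 1 - P(none)
P(none) = (39/52) × (38/51) = 0.558824
P(at least one) = 1 - 0.558824 = 0.4412

P = 0.4412


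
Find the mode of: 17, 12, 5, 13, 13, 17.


Frequencies: 5:1, 12:1, 13:2, 17:2
Max frequency = 2
Mode = 13, 17

Mode = 13, 17


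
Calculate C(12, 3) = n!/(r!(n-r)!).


C(12,3) = 12!/(3! × 9!)
= 479001600/(6 × 362880)
= 220

C(12,3) = 220


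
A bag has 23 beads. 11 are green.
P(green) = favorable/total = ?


P = 11/23 = 0.4783

P = 0.4783


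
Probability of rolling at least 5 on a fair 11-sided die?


Favorable outcomes (roll ≥ 5): 7
Total outcomes = 11
P = 7/11 = 0.6364

P = 0.6364


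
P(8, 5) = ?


P(8,5) = 8!/3!
= 40320/6
= 6720

P(8,5) = 6720


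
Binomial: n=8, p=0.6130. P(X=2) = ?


C(8,2) = 28
p^2 = 0.375769
(1-p)^6 = 0.003359
P = 28 * 0.375769 * 0.003359 = 0.0353

P(X=2) = 0.0353


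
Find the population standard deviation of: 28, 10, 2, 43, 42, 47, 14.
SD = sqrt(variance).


Mean = 26.5714
Variance = 280.5306
SD = sqrt(280.5306) = 16.7490

SD = 16.7490


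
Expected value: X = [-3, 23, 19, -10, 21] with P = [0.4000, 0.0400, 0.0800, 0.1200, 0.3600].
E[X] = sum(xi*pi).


E[X] = -3*0.4000 + 23*0.0400 + 19*0.0800 - 10*0.1200 + 21*0.3600
= -1.2000 + 0.9200 + 1.5200 - 1.2000 + 7.5600
= 7.6000

E[X] = 7.6000


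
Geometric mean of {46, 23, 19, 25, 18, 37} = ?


Product = 46 × 23 × 19 × 25 × 18 × 37 = 334698300
GM = 334698300^(1/6) = 26.3497

GM = 26.3497


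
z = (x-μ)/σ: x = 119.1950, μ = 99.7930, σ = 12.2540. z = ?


z = (119.1950 - 99.7930)/12.2540
= 19.4020/12.2540
= 1.5833

z = 1.5833


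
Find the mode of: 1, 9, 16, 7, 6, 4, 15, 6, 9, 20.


Frequencies: 1:1, 4:1, 6:2, 7:1, 9:2, 15:1, 16:1, 20:1
Max frequency = 2
Mode = 6, 9

Mode = 6, 9


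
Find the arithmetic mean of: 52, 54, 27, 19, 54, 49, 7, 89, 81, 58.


Sum = 52 + 54 + 27 + 19 + 54 + 49 + 7 + 89 + 81 + 58 = 490
n = 10
Mean = 490/10 = 49.0000

Mean = 49.0000


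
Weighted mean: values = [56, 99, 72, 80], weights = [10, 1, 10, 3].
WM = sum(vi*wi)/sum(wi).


Numerator = 56*10 + 99*1 + 72*10 + 80*3 = 1619
Denominator = 10 + 1 + 10 + 3 = 24
WM = 1619/24 = 67.4583

WM = 67.4583


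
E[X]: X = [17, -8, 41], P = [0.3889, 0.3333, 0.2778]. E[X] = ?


E[X] = 17*0.3889 - 8*0.3333 + 41*0.2778
= 6.6113 - 2.6664 + 11.3898
= 15.3347

E[X] = 15.3347


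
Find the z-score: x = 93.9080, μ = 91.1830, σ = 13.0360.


z = (93.9080 - 91.1830)/13.0360
= 2.7250/13.0360
= 0.2090

z = 0.2090


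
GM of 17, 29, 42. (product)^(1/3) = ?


Product = 17 × 29 × 42 = 20706
GM = 20706^(1/3) = 27.4599

GM = 27.4599


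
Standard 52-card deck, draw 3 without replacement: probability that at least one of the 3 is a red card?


P(at least one) = 1 - P(none)
P(none) = (26/52) × (25/51) × (24/50) = 0.117647
P(at least one) = 1 - 0.117647 = 0.8824

P = 0.8824


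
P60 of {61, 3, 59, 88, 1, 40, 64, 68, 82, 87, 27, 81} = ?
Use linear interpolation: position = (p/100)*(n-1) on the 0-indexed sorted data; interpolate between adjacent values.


Sorted: 1, 3, 27, 40, 59, 61, 64, 68, 81, 82, 87, 88
n = 12
Index = 60/100 * 11 = 6.6000
Lower = data[6] = 64, Upper = data[7] = 68
P60 = 64 + 0.6000*(4) = 66.4000

P60 = 66.4000


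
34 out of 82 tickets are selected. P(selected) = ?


P = 34/82 = 0.4146

P = 0.4146


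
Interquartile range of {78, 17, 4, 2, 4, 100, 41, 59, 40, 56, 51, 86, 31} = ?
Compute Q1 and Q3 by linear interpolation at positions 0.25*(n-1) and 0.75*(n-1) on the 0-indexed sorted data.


Sorted: 2, 4, 4, 17, 31, 40, 41, 51, 56, 59, 78, 86, 100
Q1 (25th %ile) = 17.0000
Q3 (75th %ile) = 59.0000
IQR = 59.0000 - 17.0000 = 42.0000

IQR = 42.0000


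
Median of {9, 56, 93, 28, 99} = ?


Sorted: 9, 28, 56, 93, 99
n = 5 (odd)
Middle value = 56

Median = 56


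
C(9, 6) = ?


C(9,6) = 9!/(6! × 3!)
= 362880/(720 × 6)
= 84

C(9,6) = 84


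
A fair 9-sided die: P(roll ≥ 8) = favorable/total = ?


Favorable outcomes (roll ≥ 8): 2
Total outcomes = 9
P = 2/9 = 0.2222

P = 0.2222


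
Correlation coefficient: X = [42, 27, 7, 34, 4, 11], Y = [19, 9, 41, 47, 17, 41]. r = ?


Mean X = 20.8333, Mean Y = 29.0000
SD X = 14.322670, SD Y = 14.468356
Cov = -30.000000
r = -30.000000/(14.322670*14.468356) = -0.1448

r = -0.1448


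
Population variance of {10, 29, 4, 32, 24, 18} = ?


Mean = 19.5000
Squared deviations: 90.2500, 90.2500, 240.2500, 156.2500, 20.2500, 2.2500
Sum = 599.5000
Variance = 599.5000/6 = 99.9167

Variance = 99.9167


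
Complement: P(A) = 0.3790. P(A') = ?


P(not A) = 1 - 0.3790 = 0.6210

P(not A) = 0.6210


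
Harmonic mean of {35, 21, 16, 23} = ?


Sum of reciprocals = 1/35 + 1/21 + 1/16 + 1/23 = 0.182169
HM = 4/0.182169 = 21.9577

HM = 21.9577


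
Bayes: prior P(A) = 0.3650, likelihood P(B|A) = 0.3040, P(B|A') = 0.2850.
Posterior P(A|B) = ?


P(B) = P(B|A)*P(A) + P(B|A')*P(A')
= 0.3040*0.3650 + 0.2850*0.6350
= 0.110960 + 0.180975 = 0.291935
P(A|B) = 0.110960/0.291935 = 0.3801

P(A|B) = 0.3801


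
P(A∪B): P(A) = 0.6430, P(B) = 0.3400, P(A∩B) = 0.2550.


P(A∪B) = 0.6430 + 0.3400 - 0.2550
= 0.9830 - 0.2550
= 0.7280

P(A∪B) = 0.7280


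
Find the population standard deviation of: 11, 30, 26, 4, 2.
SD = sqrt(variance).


Mean = 14.6000
Variance = 130.2400
SD = sqrt(130.2400) = 11.4123

SD = 11.4123


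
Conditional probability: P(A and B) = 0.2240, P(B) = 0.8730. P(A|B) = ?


P(A|B) = 0.2240/0.8730 = 0.2566

P(A|B) = 0.2566


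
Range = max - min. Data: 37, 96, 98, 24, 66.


Max = 98, Min = 24
Range = 98 - 24 = 74

Range = 74


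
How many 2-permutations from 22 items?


P(22,2) = 22!/20!
= 1124000727777607680000/2432902008176640000
= 462

P(22,2) = 462


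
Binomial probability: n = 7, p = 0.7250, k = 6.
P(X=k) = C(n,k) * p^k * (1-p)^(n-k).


C(7,6) = 7
p^6 = 0.145221
(1-p)^1 = 0.275000
P = 7 * 0.145221 * 0.275000 = 0.2795

P(X=6) = 0.2795


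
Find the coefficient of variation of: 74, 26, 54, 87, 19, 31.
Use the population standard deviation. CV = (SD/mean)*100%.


Mean = 48.5000
SD = 25.3163
CV = (25.3163/48.5000)*100 = 52.1986%

CV = 52.1986%


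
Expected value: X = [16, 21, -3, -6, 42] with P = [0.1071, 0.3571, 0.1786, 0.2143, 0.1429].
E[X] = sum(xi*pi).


E[X] = 16*0.1071 + 21*0.3571 - 3*0.1786 - 6*0.2143 + 42*0.1429
= 1.7136 + 7.4991 - 0.5358 - 1.2858 + 6.0018
= 13.3929

E[X] = 13.3929


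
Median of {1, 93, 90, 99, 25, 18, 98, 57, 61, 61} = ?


Sorted: 1, 18, 25, 57, 61, 61, 90, 93, 98, 99
n = 10 (even)
Middle values: 61 and 61
Median = (61+61)/2 = 61.0000

Median = 61.0000


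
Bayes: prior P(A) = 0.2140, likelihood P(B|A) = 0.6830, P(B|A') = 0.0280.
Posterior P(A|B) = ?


P(B) = P(B|A)*P(A) + P(B|A')*P(A')
= 0.6830*0.2140 + 0.0280*0.7860
= 0.146162 + 0.022008 = 0.168170
P(A|B) = 0.146162/0.168170 = 0.8691

P(A|B) = 0.8691


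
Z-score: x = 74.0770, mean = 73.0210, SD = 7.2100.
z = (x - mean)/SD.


z = (74.0770 - 73.0210)/7.2100
= 1.0560/7.2100
= 0.1465

z = 0.1465


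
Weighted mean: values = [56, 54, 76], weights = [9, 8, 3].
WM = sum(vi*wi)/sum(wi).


Numerator = 56*9 + 54*8 + 76*3 = 1164
Denominator = 9 + 8 + 3 = 20
WM = 1164/20 = 58.2000

WM = 58.2000


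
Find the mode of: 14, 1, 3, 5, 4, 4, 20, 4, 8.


Frequencies: 1:1, 3:1, 4:3, 5:1, 8:1, 14:1, 20:1
Max frequency = 3
Mode = 4

Mode = 4


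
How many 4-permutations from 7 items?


P(7,4) = 7!/3!
= 5040/6
= 840

P(7,4) = 840


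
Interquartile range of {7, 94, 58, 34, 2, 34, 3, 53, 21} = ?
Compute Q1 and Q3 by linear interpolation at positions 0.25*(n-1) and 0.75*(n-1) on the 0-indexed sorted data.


Sorted: 2, 3, 7, 21, 34, 34, 53, 58, 94
Q1 (25th %ile) = 7.0000
Q3 (75th %ile) = 53.0000
IQR = 53.0000 - 7.0000 = 46.0000

IQR = 46.0000


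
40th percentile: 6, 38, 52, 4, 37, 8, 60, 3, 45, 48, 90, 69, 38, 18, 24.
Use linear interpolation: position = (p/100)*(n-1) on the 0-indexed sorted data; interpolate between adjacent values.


Sorted: 3, 4, 6, 8, 18, 24, 37, 38, 38, 45, 48, 52, 60, 69, 90
n = 15
Index = 40/100 * 14 = 5.6000
Lower = data[5] = 24, Upper = data[6] = 37
P40 = 24 + 0.6000*(13) = 31.8000

P40 = 31.8000


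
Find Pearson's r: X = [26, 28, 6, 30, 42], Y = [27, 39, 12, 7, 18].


Mean X = 26.4000, Mean Y = 20.6000
SD X = 11.620671, SD Y = 11.359577
Cov = 22.560000
r = 22.560000/(11.620671*11.359577) = 0.1709

r = 0.1709


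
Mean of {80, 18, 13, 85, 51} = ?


Sum = 80 + 18 + 13 + 85 + 51 = 247
n = 5
Mean = 247/5 = 49.4000

Mean = 49.4000


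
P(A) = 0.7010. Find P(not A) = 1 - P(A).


P(not A) = 1 - 0.7010 = 0.2990

P(not A) = 0.2990


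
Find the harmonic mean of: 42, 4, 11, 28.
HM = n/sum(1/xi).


Sum of reciprocals = 1/42 + 1/4 + 1/11 + 1/28 = 0.400433
HM = 4/0.400433 = 9.9892

HM = 9.9892


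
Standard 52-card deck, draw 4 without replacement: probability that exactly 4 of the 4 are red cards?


Hypergeometric: P(X=4) = C(26,4)·C(26,0) / C(52,4)
= 14950 × 1 / 270725
= 14950/270725 = 0.0552

P = 0.0552


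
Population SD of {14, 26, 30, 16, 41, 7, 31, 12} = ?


Mean = 22.1250
Variance = 118.3594
SD = sqrt(118.3594) = 10.8793

SD = 10.8793


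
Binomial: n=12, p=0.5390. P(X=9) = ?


C(12,9) = 220
p^9 = 0.003840
(1-p)^3 = 0.097972
P = 220 * 0.003840 * 0.097972 = 0.0828

P(X=9) = 0.0828


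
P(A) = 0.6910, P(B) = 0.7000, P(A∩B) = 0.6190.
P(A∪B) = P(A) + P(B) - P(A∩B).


P(A∪B) = 0.6910 + 0.7000 - 0.6190
= 1.3910 - 0.6190
= 0.7720

P(A∪B) = 0.7720


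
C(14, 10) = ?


C(14,10) = 14!/(10! × 4!)
= 87178291200/(3628800 × 24)
= 1001

C(14,10) = 1001


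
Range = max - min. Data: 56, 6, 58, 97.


Max = 97, Min = 6
Range = 97 - 6 = 91

Range = 91


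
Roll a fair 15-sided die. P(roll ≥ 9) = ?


Favorable outcomes (roll ≥ 9): 7
Total outcomes = 15
P = 7/15 = 0.4667

P = 0.4667


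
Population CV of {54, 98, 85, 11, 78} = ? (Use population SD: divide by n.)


Mean = 65.2000
SD = 30.6425
CV = (30.6425/65.2000)*100 = 46.9976%

CV = 46.9976%


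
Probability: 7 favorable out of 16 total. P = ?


P = 7/16 = 0.4375

P = 0.4375


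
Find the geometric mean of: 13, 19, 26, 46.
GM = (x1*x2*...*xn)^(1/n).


Product = 13 × 19 × 26 × 46 = 295412
GM = 295412^(1/4) = 23.3135

GM = 23.3135


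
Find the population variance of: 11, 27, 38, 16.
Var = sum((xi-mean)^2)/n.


Mean = 23.0000
Squared deviations: 144.0000, 16.0000, 225.0000, 49.0000
Sum = 434.0000
Variance = 434.0000/4 = 108.5000

Variance = 108.5000


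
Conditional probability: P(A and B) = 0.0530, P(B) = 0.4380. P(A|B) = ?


P(A|B) = 0.0530/0.4380 = 0.1210

P(A|B) = 0.1210


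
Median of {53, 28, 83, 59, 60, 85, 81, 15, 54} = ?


Sorted: 15, 28, 53, 54, 59, 60, 81, 83, 85
n = 9 (odd)
Middle value = 59

Median = 59


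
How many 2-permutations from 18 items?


P(18,2) = 18!/16!
= 6402373705728000/20922789888000
= 306

P(18,2) = 306


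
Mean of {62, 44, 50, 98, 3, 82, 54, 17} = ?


Sum = 62 + 44 + 50 + 98 + 3 + 82 + 54 + 17 = 410
n = 8
Mean = 410/8 = 51.2500

Mean = 51.2500


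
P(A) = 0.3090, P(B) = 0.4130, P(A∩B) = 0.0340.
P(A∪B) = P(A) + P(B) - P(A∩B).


P(A∪B) = 0.3090 + 0.4130 - 0.0340
= 0.7220 - 0.0340
= 0.6880

P(A∪B) = 0.6880


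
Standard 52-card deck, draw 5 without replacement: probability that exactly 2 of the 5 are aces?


Hypergeometric: P(X=2) = C(4,2)·C(48,3) / C(52,5)
= 6 × 17296 / 2598960
= 103776/2598960 = 0.0399

P = 0.0399


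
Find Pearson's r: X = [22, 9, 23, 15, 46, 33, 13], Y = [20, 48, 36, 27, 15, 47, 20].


Mean X = 23.0000, Mean Y = 30.4286
SD X = 11.892375, SD Y = 12.431034
Cov = -41.857143
r = -41.857143/(11.892375*12.431034) = -0.2831

r = -0.2831


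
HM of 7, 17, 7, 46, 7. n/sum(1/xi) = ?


Sum of reciprocals = 1/7 + 1/17 + 1/7 + 1/46 + 1/7 = 0.509134
HM = 5/0.509134 = 9.8206

HM = 9.8206


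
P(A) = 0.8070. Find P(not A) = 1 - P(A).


P(not A) = 1 - 0.8070 = 0.1930

P(not A) = 0.1930


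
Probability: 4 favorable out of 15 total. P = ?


P = 4/15 = 0.2667

P = 0.2667


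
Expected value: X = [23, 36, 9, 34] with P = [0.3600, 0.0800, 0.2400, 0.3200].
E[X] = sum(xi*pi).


E[X] = 23*0.3600 + 36*0.0800 + 9*0.2400 + 34*0.3200
= 8.2800 + 2.8800 + 2.1600 + 10.8800
= 24.2000

E[X] = 24.2000


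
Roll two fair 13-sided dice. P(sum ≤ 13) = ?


Total outcomes = 13×13 = 169
Favorable (sum ≤ 13): 78
P = 78/169 = 0.4615

P = 0.4615


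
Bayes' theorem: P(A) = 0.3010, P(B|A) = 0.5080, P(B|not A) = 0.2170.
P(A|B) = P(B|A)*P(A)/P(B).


P(B) = P(B|A)*P(A) + P(B|A')*P(A')
= 0.5080*0.3010 + 0.2170*0.6990
= 0.152908 + 0.151683 = 0.304591
P(A|B) = 0.152908/0.304591 = 0.5020

P(A|B) = 0.5020


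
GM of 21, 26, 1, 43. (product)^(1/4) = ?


Product = 21 × 26 × 1 × 43 = 23478
GM = 23478^(1/4) = 12.3784

GM = 12.3784
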